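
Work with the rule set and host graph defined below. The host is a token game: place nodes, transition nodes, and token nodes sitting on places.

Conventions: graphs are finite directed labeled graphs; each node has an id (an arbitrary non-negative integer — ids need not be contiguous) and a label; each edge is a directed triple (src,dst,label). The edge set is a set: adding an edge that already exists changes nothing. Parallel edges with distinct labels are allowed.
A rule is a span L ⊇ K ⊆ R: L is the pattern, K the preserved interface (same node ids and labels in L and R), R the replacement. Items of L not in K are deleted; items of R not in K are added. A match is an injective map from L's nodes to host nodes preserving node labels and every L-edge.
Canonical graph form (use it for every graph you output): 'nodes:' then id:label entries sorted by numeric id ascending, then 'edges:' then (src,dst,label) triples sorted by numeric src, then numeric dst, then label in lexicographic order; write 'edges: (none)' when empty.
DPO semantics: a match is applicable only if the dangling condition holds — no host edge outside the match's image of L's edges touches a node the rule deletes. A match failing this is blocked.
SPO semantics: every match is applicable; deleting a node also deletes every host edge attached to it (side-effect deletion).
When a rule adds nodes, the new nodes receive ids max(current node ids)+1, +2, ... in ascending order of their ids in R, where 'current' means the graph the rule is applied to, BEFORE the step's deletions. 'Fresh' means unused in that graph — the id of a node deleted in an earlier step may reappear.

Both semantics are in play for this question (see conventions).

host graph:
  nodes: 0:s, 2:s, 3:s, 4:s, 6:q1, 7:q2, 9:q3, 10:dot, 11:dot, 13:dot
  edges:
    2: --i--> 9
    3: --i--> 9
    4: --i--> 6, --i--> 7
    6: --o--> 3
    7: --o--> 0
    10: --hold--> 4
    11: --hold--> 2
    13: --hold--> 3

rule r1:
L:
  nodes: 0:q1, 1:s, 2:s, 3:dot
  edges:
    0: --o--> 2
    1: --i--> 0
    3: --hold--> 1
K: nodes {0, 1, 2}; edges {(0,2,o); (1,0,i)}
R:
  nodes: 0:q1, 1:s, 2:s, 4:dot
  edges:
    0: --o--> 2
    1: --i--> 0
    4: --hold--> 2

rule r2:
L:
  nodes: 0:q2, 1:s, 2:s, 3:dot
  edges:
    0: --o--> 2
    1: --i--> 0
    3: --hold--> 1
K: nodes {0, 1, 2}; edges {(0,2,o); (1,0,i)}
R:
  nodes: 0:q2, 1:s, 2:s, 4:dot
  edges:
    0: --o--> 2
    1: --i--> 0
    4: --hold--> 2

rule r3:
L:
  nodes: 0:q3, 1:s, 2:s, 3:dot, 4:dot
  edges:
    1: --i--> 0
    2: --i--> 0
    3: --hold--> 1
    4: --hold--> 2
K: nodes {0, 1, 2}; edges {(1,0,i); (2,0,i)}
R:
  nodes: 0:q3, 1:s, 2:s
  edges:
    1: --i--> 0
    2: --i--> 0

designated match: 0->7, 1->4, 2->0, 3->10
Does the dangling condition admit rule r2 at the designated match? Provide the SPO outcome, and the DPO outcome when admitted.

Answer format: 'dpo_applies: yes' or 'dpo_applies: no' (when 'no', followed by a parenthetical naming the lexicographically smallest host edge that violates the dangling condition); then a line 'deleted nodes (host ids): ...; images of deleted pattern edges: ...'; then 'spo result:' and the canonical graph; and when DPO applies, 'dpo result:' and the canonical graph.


dpo_applies: yes
deleted nodes (host ids): 10; images of deleted pattern edges: (10,4,hold)
spo result:
nodes: 0:s, 2:s, 3:s, 4:s, 6:q1, 7:q2, 9:q3, 11:dot, 13:dot, 14:dot
edges: (2,9,i); (3,9,i); (4,6,i); (4,7,i); (6,3,o); (7,0,o); (11,2,hold); (13,3,hold); (14,0,hold)
dpo result:
nodes: 0:s, 2:s, 3:s, 4:s, 6:q1, 7:q2, 9:q3, 11:dot, 13:dot, 14:dot
edges: (2,9,i); (3,9,i); (4,6,i); (4,7,i); (6,3,o); (7,0,o); (11,2,hold); (13,3,hold); (14,0,hold)


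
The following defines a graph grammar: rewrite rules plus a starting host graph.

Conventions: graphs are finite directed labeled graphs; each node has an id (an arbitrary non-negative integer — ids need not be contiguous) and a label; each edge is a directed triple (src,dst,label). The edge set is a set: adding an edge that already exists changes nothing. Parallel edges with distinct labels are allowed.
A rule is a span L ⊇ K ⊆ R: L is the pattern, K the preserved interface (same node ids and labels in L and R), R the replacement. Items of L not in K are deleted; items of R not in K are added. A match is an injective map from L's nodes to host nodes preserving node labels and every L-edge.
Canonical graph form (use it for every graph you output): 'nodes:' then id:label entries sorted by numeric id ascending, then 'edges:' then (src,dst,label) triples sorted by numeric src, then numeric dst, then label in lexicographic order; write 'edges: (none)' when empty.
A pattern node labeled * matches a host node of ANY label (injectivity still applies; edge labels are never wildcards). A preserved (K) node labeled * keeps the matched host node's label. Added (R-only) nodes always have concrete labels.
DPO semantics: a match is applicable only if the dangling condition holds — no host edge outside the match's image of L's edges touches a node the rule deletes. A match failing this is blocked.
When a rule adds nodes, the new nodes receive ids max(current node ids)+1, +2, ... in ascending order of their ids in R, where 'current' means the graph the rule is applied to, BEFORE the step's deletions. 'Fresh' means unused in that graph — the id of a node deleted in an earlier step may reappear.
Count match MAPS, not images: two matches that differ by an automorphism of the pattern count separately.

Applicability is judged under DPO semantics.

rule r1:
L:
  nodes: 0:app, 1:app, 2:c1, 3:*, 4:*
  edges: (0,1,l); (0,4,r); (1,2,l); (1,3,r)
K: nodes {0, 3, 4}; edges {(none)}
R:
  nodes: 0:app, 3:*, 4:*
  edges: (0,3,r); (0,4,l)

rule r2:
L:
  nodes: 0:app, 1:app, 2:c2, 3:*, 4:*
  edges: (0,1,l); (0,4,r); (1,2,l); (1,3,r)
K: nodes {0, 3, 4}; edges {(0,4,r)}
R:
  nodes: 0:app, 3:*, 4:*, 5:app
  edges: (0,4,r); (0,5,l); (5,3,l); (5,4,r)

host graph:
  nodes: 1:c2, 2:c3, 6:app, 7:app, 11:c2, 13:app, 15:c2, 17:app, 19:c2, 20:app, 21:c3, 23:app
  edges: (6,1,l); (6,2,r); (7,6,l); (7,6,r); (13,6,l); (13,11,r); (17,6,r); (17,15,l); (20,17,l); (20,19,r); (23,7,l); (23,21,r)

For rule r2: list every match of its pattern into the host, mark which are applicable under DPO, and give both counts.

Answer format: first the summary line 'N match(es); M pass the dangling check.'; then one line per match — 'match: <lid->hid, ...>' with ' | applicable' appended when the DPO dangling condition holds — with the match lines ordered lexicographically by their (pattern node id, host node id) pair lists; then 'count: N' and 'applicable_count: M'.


2 match(es); 1 pass the dangling check.
match: 0->13, 1->6, 2->1, 3->2, 4->11
match: 0->20, 1->17, 2->15, 3->6, 4->19 | applicable
count: 2
applicable_count: 1


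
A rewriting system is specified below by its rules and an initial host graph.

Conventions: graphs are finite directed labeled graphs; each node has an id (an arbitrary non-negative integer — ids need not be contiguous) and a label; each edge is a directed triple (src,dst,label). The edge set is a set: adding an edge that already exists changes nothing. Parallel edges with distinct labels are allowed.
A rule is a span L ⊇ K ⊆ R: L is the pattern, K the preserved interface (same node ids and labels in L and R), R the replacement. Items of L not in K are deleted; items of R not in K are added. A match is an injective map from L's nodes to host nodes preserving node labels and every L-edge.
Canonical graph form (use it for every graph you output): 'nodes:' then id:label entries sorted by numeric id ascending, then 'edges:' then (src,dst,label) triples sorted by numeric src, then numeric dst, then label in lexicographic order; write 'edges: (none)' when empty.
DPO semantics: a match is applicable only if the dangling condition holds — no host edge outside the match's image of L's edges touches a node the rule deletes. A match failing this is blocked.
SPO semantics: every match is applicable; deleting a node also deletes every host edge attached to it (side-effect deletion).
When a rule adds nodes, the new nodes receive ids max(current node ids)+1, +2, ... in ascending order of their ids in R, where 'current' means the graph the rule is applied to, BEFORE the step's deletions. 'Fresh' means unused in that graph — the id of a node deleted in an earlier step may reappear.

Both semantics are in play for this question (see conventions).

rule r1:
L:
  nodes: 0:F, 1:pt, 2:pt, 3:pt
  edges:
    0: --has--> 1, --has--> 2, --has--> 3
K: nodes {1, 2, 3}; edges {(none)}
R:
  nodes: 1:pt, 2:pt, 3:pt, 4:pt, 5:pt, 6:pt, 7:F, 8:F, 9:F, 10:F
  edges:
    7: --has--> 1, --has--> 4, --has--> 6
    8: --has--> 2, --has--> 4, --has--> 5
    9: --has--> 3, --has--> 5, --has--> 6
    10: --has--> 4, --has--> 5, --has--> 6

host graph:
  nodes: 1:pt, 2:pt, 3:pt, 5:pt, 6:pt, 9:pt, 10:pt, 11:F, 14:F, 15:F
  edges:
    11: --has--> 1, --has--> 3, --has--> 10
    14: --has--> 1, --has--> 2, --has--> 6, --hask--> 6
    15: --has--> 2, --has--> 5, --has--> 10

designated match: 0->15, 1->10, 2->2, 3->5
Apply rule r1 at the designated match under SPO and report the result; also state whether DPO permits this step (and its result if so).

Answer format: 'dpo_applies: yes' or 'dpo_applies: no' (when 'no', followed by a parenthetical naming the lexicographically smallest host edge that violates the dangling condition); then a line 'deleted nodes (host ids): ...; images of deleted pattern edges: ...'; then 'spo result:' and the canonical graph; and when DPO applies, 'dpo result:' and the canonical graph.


dpo_applies: yes
deleted nodes (host ids): 15; images of deleted pattern edges: (15,2,has); (15,5,has); (15,10,has)
spo result:
nodes: 1:pt, 2:pt, 3:pt, 5:pt, 6:pt, 9:pt, 10:pt, 11:F, 14:F, 16:pt, 17:pt, 18:pt, 19:F, 20:F, 21:F, 22:F
edges: (11,1,has); (11,3,has); (11,10,has); (14,1,has); (14,2,has); (14,6,has); (14,6,hask); (19,10,has); (19,16,has); (19,18,has); (20,2,has); (20,16,has); (20,17,has); (21,5,has); (21,17,has); (21,18,has); (22,16,has); (22,17,has); (22,18,has)
dpo result:
nodes: 1:pt, 2:pt, 3:pt, 5:pt, 6:pt, 9:pt, 10:pt, 11:F, 14:F, 16:pt, 17:pt, 18:pt, 19:F, 20:F, 21:F, 22:F
edges: (11,1,has); (11,3,has); (11,10,has); (14,1,has); (14,2,has); (14,6,has); (14,6,hask); (19,10,has); (19,16,has); (19,18,has); (20,2,has); (20,16,has); (20,17,has); (21,5,has); (21,17,has); (21,18,has); (22,16,has); (22,17,has); (22,18,has)


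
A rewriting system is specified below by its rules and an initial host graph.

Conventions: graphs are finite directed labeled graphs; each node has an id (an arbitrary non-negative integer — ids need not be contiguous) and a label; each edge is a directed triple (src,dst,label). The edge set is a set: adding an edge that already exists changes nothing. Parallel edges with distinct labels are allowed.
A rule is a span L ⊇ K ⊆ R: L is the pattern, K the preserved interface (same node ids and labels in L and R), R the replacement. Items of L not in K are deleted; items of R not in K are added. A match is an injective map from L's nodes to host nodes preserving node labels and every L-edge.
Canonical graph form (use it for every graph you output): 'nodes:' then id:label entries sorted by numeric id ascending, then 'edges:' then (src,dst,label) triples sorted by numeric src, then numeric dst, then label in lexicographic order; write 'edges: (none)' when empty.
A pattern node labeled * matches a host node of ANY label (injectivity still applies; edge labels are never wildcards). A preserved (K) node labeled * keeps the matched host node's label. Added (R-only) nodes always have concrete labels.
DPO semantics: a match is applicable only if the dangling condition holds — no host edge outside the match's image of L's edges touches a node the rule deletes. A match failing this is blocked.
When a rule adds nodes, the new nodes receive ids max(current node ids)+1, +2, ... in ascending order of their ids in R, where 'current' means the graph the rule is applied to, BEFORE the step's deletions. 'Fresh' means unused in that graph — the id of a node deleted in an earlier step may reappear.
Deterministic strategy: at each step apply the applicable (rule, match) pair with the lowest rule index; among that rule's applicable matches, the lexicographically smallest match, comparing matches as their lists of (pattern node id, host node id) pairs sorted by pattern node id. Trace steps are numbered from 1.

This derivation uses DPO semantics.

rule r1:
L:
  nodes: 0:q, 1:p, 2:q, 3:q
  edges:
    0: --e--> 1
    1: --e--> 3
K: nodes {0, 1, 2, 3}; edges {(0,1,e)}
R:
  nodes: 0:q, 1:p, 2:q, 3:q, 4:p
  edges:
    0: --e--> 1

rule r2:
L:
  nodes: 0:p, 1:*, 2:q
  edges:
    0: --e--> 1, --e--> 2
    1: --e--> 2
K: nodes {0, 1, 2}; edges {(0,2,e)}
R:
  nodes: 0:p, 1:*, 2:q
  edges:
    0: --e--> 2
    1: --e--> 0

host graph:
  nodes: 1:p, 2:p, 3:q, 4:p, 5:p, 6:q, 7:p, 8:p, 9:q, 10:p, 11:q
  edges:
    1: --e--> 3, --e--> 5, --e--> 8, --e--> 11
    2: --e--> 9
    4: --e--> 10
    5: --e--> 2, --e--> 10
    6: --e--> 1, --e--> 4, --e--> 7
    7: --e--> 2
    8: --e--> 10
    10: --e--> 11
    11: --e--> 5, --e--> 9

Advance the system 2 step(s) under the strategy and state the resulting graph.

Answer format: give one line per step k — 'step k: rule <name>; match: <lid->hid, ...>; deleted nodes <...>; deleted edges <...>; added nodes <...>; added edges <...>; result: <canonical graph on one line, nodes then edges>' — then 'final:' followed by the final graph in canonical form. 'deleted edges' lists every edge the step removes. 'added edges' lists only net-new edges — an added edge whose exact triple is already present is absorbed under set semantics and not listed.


step 1: rule r1; match: 0->6, 1->1, 2->3, 3->11; deleted nodes (none); deleted edges (1,11,e); added nodes 12; added edges (none); result: nodes: 1:p, 2:p, 3:q, 4:p, 5:p, 6:q, 7:p, 8:p, 9:q, 10:p, 11:q, 12:p edges: (1,3,e); (1,5,e); (1,8,e); (2,9,e); (4,10,e); (5,2,e); (5,10,e); (6,1,e); (6,4,e); (6,7,e); (7,2,e); (8,10,e); (10,11,e); (11,5,e); (11,9,e)
step 2: rule r1; match: 0->6, 1->1, 2->9, 3->3; deleted nodes (none); deleted edges (1,3,e); added nodes 13; added edges (none); result: nodes: 1:p, 2:p, 3:q, 4:p, 5:p, 6:q, 7:p, 8:p, 9:q, 10:p, 11:q, 12:p, 13:p edges: (1,5,e); (1,8,e); (2,9,e); (4,10,e); (5,2,e); (5,10,e); (6,1,e); (6,4,e); (6,7,e); (7,2,e); (8,10,e); (10,11,e); (11,5,e); (11,9,e)
final:
nodes: 1:p, 2:p, 3:q, 4:p, 5:p, 6:q, 7:p, 8:p, 9:q, 10:p, 11:q, 12:p, 13:p
edges: (1,5,e); (1,8,e); (2,9,e); (4,10,e); (5,2,e); (5,10,e); (6,1,e); (6,4,e); (6,7,e); (7,2,e); (8,10,e); (10,11,e); (11,5,e); (11,9,e)


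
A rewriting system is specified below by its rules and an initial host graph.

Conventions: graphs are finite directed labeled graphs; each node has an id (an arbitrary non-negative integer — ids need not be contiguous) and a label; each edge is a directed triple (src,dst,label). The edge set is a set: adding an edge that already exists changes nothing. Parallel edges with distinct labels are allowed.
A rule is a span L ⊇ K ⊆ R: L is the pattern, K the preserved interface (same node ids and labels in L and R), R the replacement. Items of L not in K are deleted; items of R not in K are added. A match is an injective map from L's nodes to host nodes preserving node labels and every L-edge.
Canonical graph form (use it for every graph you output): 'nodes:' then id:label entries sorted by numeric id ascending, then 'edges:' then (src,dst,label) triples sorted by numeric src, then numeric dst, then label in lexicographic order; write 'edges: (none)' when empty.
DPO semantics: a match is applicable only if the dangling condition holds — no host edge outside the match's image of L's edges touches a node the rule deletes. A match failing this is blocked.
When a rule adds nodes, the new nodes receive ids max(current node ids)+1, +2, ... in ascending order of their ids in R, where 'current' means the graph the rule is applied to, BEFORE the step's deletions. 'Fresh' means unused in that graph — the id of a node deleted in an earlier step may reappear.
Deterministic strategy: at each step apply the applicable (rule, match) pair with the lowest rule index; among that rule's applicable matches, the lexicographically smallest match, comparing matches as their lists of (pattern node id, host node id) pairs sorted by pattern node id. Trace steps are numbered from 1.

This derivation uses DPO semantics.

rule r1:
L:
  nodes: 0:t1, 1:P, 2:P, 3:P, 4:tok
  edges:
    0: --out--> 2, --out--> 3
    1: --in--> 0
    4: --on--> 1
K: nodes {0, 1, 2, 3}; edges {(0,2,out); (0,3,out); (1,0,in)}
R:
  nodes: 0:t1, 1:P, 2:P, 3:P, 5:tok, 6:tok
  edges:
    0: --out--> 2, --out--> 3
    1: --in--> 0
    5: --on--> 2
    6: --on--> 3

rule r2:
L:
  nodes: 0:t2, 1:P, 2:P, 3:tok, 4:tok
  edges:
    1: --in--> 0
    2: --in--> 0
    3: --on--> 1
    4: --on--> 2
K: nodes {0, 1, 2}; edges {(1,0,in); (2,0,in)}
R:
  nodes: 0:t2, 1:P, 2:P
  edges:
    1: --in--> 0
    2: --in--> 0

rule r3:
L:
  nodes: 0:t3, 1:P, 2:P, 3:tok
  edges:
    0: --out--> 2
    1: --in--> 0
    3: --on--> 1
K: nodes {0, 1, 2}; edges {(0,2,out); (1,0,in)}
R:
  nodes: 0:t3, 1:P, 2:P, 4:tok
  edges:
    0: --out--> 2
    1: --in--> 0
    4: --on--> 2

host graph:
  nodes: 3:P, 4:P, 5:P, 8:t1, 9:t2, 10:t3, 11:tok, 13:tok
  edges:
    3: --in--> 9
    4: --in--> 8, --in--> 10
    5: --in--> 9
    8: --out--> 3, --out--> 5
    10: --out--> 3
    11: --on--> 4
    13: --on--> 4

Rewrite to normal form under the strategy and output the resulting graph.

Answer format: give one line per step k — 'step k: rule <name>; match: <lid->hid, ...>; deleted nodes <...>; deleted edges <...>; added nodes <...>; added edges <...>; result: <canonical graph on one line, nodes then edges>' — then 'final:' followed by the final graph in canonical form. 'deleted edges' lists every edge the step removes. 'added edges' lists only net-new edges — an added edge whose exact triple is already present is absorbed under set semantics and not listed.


step 1: rule r1; match: 0->8, 1->4, 2->3, 3->5, 4->11; deleted nodes 11; deleted edges (11,4,on); added nodes 14, 15; added edges (14,3,on); (15,5,on); result: nodes: 3:P, 4:P, 5:P, 8:t1, 9:t2, 10:t3, 13:tok, 14:tok, 15:tok edges: (3,9,in); (4,8,in); (4,10,in); (5,9,in); (8,3,out); (8,5,out); (10,3,out); (13,4,on); (14,3,on); (15,5,on)
step 2: rule r1; match: 0->8, 1->4, 2->3, 3->5, 4->13; deleted nodes 13; deleted edges (13,4,on); added nodes 16, 17; added edges (16,3,on); (17,5,on); result: nodes: 3:P, 4:P, 5:P, 8:t1, 9:t2, 10:t3, 14:tok, 15:tok, 16:tok, 17:tok edges: (3,9,in); (4,8,in); (4,10,in); (5,9,in); (8,3,out); (8,5,out); (10,3,out); (14,3,on); (15,5,on); (16,3,on); (17,5,on)
step 3: rule r2; match: 0->9, 1->3, 2->5, 3->14, 4->15; deleted nodes 14, 15; deleted edges (14,3,on); (15,5,on); added nodes (none); added edges (none); result: nodes: 3:P, 4:P, 5:P, 8:t1, 9:t2, 10:t3, 16:tok, 17:tok edges: (3,9,in); (4,8,in); (4,10,in); (5,9,in); (8,3,out); (8,5,out); (10,3,out); (16,3,on); (17,5,on)
step 4: rule r2; match: 0->9, 1->3, 2->5, 3->16, 4->17; deleted nodes 16, 17; deleted edges (16,3,on); (17,5,on); added nodes (none); added edges (none); result: nodes: 3:P, 4:P, 5:P, 8:t1, 9:t2, 10:t3 edges: (3,9,in); (4,8,in); (4,10,in); (5,9,in); (8,3,out); (8,5,out); (10,3,out)
final:
nodes: 3:P, 4:P, 5:P, 8:t1, 9:t2, 10:t3
edges: (3,9,in); (4,8,in); (4,10,in); (5,9,in); (8,3,out); (8,5,out); (10,3,out)


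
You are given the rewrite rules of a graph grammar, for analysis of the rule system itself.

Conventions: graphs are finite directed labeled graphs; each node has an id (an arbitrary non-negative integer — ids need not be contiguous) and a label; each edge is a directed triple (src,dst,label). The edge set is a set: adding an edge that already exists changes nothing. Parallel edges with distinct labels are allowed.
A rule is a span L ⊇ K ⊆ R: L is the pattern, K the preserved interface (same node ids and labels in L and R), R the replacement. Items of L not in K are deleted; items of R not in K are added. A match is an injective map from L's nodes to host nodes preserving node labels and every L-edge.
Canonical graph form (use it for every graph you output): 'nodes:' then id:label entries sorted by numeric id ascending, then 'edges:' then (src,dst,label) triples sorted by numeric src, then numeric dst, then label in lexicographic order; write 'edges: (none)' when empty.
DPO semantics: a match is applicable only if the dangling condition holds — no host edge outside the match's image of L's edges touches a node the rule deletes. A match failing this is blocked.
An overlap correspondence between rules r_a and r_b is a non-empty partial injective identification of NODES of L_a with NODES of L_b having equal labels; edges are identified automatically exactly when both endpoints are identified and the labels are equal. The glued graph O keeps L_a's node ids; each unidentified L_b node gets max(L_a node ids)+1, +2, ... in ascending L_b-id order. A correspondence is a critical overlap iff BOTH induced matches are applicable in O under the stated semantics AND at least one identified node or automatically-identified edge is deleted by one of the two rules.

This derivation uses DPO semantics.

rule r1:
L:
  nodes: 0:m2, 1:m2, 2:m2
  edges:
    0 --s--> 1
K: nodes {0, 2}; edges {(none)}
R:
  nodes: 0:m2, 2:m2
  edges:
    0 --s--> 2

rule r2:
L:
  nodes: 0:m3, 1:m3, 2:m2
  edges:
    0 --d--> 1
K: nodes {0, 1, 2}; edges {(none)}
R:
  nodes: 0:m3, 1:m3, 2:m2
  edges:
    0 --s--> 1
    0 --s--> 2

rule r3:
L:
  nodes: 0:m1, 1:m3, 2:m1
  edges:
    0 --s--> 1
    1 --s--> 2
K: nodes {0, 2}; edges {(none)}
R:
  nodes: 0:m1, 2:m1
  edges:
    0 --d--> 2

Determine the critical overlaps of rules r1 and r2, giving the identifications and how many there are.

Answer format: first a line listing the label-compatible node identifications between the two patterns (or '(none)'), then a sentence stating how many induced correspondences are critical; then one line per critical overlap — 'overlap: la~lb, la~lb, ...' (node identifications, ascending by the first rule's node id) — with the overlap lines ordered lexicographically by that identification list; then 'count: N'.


label-compatible node identifications between L(r1) and L(r2): 0~2, 1~2, 2~2
1 of the induced correspondences is a critical overlap of r1 and r2.
overlap: 1~2
count: 1


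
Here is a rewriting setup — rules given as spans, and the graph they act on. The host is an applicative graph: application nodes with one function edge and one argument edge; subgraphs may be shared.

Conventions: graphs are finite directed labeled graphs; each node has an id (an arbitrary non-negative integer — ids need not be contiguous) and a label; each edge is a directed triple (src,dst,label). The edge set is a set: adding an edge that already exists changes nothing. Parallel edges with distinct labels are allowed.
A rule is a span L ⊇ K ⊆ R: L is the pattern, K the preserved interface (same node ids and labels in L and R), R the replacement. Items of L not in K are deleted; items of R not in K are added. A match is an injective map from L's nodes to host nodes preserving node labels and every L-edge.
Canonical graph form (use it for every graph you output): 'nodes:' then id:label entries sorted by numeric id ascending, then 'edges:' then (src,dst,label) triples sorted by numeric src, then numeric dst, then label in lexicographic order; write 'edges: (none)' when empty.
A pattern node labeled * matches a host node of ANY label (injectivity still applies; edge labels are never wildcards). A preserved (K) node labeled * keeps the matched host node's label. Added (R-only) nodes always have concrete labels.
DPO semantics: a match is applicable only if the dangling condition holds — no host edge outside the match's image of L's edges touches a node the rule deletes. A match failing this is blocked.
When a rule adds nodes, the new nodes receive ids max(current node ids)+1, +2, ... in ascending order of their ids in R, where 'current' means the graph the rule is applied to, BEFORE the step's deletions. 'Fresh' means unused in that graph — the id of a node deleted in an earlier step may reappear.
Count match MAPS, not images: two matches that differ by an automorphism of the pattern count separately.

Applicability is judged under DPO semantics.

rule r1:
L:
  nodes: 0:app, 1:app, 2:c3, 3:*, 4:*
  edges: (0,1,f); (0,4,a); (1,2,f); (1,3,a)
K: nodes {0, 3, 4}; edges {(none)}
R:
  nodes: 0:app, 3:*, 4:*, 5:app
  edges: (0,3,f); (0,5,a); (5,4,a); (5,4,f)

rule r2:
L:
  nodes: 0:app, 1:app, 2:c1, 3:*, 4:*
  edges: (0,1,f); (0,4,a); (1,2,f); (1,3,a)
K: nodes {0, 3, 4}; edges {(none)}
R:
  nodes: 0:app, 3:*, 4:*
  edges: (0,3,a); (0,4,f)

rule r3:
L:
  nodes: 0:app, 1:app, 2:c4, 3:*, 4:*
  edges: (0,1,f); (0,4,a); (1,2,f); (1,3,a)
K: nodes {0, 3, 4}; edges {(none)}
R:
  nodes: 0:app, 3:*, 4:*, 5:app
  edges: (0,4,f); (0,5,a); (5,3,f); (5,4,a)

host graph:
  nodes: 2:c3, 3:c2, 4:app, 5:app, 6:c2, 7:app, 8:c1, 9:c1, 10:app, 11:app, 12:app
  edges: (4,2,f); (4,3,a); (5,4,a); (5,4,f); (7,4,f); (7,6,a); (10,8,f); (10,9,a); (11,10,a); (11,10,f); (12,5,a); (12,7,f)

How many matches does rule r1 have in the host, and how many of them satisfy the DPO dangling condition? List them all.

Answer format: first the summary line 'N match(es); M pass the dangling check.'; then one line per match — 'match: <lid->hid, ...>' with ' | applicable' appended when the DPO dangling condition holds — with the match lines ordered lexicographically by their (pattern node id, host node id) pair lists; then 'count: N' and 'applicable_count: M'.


1 match(es); 0 pass the dangling check.
match: 0->7, 1->4, 2->2, 3->3, 4->6
count: 1
applicable_count: 0


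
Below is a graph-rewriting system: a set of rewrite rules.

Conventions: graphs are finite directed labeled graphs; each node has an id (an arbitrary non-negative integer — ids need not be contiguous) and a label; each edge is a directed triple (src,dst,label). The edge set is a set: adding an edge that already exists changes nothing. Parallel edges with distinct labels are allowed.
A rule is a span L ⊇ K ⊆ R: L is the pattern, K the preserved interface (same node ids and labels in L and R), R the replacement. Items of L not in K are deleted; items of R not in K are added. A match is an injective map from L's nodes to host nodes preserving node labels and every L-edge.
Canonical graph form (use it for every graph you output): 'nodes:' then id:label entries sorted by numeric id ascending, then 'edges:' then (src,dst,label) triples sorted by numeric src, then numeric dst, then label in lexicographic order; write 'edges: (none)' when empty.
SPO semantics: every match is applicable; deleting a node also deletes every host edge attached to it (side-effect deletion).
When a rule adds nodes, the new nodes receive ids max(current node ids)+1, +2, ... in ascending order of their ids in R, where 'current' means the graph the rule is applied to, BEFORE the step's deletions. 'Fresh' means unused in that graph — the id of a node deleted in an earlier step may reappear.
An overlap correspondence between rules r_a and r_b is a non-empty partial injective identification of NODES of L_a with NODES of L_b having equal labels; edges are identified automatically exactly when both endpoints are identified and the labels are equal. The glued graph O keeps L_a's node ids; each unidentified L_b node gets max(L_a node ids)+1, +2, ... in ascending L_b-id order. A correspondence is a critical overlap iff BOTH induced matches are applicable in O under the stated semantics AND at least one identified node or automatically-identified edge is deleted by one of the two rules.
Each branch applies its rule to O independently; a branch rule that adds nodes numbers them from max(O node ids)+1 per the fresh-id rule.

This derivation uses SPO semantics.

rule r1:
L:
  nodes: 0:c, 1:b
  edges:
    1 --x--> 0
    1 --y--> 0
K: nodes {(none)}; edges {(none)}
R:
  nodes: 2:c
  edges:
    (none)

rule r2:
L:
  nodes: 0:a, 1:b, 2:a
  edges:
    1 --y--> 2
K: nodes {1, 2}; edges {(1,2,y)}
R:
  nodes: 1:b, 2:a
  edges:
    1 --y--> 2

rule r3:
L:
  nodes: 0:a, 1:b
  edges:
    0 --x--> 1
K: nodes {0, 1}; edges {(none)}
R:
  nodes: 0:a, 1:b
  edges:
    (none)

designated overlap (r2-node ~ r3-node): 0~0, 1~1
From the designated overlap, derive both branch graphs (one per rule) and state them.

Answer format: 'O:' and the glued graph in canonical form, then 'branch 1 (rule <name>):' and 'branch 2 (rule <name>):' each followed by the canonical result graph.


O:
nodes: 0:a, 1:b, 2:a
edges: (0,1,x); (1,2,y)
branch 1 (rule r2):
nodes: 1:b, 2:a
edges: (1,2,y)
branch 2 (rule r3):
nodes: 0:a, 1:b, 2:a
edges: (1,2,y)


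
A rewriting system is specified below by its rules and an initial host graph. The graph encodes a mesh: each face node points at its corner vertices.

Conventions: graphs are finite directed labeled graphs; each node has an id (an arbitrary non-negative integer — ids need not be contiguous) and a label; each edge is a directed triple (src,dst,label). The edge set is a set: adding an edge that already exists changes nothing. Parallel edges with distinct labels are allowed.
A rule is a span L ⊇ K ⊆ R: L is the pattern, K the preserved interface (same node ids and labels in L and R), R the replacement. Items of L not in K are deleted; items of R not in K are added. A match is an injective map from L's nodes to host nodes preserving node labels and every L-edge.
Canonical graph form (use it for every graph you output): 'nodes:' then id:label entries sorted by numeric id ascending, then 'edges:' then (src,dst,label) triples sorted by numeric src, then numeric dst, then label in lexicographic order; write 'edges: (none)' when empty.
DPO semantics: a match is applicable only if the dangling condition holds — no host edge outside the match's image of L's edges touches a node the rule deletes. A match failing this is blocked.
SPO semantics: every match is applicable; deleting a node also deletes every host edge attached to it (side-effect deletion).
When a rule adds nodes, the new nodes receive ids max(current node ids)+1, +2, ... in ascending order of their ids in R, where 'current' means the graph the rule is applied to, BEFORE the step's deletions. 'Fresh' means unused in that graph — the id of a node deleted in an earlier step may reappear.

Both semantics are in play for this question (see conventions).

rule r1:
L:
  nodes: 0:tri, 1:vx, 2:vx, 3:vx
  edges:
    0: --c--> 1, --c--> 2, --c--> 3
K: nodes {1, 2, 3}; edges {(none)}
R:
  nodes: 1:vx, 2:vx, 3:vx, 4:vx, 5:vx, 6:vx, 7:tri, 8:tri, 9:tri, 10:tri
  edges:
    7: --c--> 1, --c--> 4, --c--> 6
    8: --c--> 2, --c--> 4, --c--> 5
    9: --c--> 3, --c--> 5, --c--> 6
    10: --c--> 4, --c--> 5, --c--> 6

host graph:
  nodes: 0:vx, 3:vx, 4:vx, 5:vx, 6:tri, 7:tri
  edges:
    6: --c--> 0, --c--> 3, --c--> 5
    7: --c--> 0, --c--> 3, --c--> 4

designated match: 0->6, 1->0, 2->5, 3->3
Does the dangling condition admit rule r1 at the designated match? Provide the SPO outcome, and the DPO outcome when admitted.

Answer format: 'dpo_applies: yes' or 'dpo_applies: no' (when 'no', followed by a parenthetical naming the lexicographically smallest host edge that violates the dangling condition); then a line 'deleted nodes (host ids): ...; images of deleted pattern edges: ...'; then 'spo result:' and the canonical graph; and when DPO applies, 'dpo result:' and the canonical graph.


dpo_applies: yes
deleted nodes (host ids): 6; images of deleted pattern edges: (6,0,c); (6,3,c); (6,5,c)
spo result:
nodes: 0:vx, 3:vx, 4:vx, 5:vx, 7:tri, 8:vx, 9:vx, 10:vx, 11:tri, 12:tri, 13:tri, 14:tri
edges: (7,0,c); (7,3,c); (7,4,c); (11,0,c); (11,8,c); (11,10,c); (12,5,c); (12,8,c); (12,9,c); (13,3,c); (13,9,c); (13,10,c); (14,8,c); (14,9,c); (14,10,c)
dpo result:
nodes: 0:vx, 3:vx, 4:vx, 5:vx, 7:tri, 8:vx, 9:vx, 10:vx, 11:tri, 12:tri, 13:tri, 14:tri
edges: (7,0,c); (7,3,c); (7,4,c); (11,0,c); (11,8,c); (11,10,c); (12,5,c); (12,8,c); (12,9,c); (13,3,c); (13,9,c); (13,10,c); (14,8,c); (14,9,c); (14,10,c)


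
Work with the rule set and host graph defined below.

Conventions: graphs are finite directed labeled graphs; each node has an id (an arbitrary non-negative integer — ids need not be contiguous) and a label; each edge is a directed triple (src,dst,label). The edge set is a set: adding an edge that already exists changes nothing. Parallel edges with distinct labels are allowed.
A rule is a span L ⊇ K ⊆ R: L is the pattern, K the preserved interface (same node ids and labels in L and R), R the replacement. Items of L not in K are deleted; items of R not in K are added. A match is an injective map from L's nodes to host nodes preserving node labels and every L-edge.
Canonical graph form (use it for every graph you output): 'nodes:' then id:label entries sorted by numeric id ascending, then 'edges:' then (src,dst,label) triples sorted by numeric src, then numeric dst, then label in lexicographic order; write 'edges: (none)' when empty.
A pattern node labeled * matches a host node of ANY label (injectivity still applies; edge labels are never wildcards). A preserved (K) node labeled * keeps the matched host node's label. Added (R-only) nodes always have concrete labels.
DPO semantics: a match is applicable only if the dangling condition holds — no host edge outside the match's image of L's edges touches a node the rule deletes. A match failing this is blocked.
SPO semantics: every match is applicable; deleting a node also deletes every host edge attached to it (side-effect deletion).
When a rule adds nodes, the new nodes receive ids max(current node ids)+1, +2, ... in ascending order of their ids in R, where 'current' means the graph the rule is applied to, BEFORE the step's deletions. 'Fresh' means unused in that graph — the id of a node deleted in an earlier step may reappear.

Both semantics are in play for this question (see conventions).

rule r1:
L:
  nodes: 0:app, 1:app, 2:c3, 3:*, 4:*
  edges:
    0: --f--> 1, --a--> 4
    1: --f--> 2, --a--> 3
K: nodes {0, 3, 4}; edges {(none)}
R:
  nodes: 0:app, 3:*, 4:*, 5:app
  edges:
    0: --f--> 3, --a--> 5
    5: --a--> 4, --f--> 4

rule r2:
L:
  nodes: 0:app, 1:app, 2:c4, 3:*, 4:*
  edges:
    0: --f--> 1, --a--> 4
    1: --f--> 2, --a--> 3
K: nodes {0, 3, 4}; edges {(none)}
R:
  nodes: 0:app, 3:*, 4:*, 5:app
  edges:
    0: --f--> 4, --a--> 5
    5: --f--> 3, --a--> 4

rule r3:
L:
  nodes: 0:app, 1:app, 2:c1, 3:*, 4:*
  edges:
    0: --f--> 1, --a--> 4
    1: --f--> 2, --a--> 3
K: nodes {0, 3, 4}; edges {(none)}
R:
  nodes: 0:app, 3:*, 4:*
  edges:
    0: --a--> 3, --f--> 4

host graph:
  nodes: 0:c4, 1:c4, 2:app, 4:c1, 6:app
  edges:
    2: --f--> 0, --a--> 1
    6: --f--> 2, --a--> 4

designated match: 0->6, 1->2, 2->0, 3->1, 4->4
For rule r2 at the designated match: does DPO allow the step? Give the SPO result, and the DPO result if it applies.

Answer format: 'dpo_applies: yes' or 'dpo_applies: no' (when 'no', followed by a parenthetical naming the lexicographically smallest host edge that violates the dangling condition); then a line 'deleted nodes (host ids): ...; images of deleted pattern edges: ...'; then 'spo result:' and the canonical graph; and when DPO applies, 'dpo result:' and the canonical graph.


dpo_applies: yes
deleted nodes (host ids): 0, 2; images of deleted pattern edges: (2,0,f); (2,1,a); (6,2,f); (6,4,a)
spo result:
nodes: 1:c4, 4:c1, 6:app, 7:app
edges: (6,4,f); (6,7,a); (7,1,f); (7,4,a)
dpo result:
nodes: 1:c4, 4:c1, 6:app, 7:app
edges: (6,4,f); (6,7,a); (7,1,f); (7,4,a)


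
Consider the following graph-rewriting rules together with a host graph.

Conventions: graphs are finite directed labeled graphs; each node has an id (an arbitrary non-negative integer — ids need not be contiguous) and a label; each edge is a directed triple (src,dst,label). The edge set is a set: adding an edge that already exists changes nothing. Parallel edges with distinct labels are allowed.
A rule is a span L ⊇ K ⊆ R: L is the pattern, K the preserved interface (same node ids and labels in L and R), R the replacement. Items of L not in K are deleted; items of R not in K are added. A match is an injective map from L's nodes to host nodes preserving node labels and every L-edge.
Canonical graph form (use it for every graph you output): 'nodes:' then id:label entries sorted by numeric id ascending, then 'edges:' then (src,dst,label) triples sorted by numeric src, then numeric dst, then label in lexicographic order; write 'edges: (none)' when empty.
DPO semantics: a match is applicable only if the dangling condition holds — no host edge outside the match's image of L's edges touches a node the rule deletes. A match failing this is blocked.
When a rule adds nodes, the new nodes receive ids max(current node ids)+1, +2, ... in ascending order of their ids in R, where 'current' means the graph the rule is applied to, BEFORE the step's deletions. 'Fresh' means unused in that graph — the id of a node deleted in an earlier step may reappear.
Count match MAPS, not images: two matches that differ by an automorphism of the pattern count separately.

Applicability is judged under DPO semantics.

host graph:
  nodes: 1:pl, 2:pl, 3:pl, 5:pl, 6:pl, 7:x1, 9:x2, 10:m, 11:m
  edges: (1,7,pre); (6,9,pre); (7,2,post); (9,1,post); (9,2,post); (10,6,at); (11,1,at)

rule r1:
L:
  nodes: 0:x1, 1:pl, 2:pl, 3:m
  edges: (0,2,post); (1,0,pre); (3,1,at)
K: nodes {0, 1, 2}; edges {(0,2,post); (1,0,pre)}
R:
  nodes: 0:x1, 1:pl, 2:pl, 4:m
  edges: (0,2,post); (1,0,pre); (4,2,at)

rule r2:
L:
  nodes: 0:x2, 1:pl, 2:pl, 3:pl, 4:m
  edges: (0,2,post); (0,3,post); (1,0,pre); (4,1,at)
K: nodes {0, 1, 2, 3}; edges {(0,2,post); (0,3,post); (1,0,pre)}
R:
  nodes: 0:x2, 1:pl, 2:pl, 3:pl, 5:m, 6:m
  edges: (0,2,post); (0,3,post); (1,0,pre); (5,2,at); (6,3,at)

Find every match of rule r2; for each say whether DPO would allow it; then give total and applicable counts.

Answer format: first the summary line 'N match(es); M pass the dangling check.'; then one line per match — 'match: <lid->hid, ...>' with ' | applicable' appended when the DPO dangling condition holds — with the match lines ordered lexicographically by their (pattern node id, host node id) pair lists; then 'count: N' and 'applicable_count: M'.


2 match(es); 2 pass the dangling check.
match: 0->9, 1->6, 2->1, 3->2, 4->10 | applicable
match: 0->9, 1->6, 2->2, 3->1, 4->10 | applicable
count: 2
applicable_count: 2


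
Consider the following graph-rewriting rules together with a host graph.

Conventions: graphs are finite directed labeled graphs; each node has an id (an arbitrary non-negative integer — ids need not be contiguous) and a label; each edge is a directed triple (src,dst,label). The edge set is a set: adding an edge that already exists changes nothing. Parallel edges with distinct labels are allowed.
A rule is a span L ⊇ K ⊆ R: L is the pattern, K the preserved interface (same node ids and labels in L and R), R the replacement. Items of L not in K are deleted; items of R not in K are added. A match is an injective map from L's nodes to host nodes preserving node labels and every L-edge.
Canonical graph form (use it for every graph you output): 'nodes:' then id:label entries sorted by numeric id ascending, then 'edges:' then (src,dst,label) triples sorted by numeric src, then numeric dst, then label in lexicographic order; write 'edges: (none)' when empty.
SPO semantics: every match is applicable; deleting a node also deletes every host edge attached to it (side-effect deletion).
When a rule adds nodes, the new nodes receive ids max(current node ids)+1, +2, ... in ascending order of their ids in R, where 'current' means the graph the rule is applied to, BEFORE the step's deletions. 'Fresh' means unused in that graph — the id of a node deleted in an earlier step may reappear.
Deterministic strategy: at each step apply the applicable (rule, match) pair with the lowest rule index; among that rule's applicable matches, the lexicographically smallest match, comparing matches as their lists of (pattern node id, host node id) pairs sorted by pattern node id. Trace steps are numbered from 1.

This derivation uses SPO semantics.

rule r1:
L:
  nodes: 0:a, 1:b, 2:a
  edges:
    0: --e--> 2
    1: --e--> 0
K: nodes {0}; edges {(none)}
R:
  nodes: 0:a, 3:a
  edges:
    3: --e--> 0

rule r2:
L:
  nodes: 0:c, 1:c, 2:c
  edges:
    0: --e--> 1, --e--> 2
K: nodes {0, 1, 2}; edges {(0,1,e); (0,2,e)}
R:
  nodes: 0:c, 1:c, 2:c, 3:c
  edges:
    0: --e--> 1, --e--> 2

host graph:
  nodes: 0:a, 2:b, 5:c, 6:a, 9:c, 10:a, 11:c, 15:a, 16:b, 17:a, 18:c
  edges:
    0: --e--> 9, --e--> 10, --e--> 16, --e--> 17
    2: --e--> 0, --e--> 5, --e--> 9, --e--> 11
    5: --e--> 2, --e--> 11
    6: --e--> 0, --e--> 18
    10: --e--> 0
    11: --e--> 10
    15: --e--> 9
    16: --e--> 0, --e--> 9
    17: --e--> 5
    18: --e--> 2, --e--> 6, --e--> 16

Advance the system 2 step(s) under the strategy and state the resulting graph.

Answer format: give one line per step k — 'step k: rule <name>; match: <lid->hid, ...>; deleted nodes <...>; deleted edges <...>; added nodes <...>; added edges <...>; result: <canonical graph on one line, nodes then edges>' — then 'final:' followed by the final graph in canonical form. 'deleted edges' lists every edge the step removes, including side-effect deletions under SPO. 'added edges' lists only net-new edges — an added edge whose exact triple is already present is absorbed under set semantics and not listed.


step 1: rule r1; match: 0->0, 1->2, 2->10; deleted nodes 2, 10; deleted edges (0,10,e); (2,0,e); (2,5,e); (2,9,e); (2,11,e); (5,2,e); (10,0,e); (11,10,e); (18,2,e); added nodes 19; added edges (19,0,e); result: nodes: 0:a, 5:c, 6:a, 9:c, 11:c, 15:a, 16:b, 17:a, 18:c, 19:a edges: (0,9,e); (0,16,e); (0,17,e); (5,11,e); (6,0,e); (6,18,e); (15,9,e); (16,0,e); (16,9,e); (17,5,e); (18,6,e); (18,16,e); (19,0,e)
step 2: rule r1; match: 0->0, 1->16, 2->17; deleted nodes 16, 17; deleted edges (0,16,e); (0,17,e); (16,0,e); (16,9,e); (17,5,e); (18,16,e); added nodes 20; added edges (20,0,e); result: nodes: 0:a, 5:c, 6:a, 9:c, 11:c, 15:a, 18:c, 19:a, 20:a edges: (0,9,e); (5,11,e); (6,0,e); (6,18,e); (15,9,e); (18,6,e); (19,0,e); (20,0,e)
final:
nodes: 0:a, 5:c, 6:a, 9:c, 11:c, 15:a, 18:c, 19:a, 20:a
edges: (0,9,e); (5,11,e); (6,0,e); (6,18,e); (15,9,e); (18,6,e); (19,0,e); (20,0,e)
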